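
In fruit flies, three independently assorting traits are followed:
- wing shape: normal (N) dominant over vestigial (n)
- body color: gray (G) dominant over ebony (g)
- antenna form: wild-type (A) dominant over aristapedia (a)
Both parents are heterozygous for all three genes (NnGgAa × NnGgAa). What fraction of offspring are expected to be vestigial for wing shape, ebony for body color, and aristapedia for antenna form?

Trihybrid cross: NnGgAa × NnGgAa
Each trait segregates independently with a 3:1 phenotypic ratio, so each gene contributes 3/4 (dominant) or 1/4 (recessive).
Target: vestigial (wing shape), ebony (body color), aristapedia (antenna form)
Probability = product of independent per-trait probabilities
= 1/4 × 1/4 × 1/4 = 1/64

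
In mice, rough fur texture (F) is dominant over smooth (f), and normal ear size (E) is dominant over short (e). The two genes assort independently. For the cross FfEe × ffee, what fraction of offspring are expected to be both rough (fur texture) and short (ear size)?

Dihybrid cross FfEe × ffee — consider each gene separately:
fur texture: Ff × ff → 2 Ff, 2 ff → 2 F_ : 2 ff (out of 4)
ear size: Ee × ee → 2 Ee, 2 ee → 2 E_ : 2 ee (out of 4)
Looking for: rough (F_) and short (ee)
P(rough) = 2/4, P(short) = 2/4
P(both) = 2/4 × 2/4 = 4/16 = 1/4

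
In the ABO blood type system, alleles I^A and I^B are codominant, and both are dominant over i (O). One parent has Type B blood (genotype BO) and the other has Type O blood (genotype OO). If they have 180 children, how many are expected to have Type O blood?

Cross: BO × OO
Possible offspring genotypes: 2 BO, 2 OO
Blood type counts: 2 Type B, 2 Type O
Probability of Type O: 2/4 = 1/2
Expected count = 1/2 × 180 = 90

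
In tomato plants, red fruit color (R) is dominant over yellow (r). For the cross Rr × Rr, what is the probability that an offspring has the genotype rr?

Punnett square for Rr × Rr:
Offspring genotypes: 1 RR, 2 Rr, 1 rr
Total offspring: 4
Count with target: 1
Probability: 1/4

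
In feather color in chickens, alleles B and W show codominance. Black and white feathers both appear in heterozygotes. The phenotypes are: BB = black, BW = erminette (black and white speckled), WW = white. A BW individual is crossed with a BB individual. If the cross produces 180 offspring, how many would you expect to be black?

Punnett square for BW × BB:
Offspring genotypes: 2 BB, 2 BW
Phenotype counts: 2 black, 2 erminette (black and white speckled)
black: 2 out of 4 → fraction 1/2
Expected count = 1/2 × 180 = 90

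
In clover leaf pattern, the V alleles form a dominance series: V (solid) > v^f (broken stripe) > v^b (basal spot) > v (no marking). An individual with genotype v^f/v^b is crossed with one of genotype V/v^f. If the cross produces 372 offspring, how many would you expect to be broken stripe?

Cross: v^f/v^b × V/v^f
Allele dominance: V > v^f > v^b > v
Offspring genotypes: 1 V/v^f, 1 v^f/v^f, 1 V/v^b, 1 v^f/v^b
Phenotype counts: 2 solid, 2 broken stripe
broken stripe: 2 out of 4 → fraction 1/2
Expected count = 1/2 × 372 = 186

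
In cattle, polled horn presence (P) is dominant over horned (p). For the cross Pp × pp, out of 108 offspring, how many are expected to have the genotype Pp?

Punnett square for Pp × pp:
Offspring genotypes: 2 Pp, 2 pp
Total offspring: 4
Count with target: 2
Probability: 2/4 = 1/2
Expected count = 1/2 × 108 = 54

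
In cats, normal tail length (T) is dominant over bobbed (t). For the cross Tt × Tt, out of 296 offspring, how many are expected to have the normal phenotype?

Punnett square for Tt × Tt:
Offspring genotypes: 1 TT, 2 Tt, 1 tt
Total offspring: 4
Count with target: 3
Probability: 3/4
Expected count = 3/4 × 296 = 222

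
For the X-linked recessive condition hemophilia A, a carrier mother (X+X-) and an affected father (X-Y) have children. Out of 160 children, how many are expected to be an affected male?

Cross: X+X- × X-Y
Offspring: 1 X+X-, 1 X+Y, 1 X-X-, 1 X-Y
Probability of an affected male: 1/4
Expected count = 1/4 × 160 = 40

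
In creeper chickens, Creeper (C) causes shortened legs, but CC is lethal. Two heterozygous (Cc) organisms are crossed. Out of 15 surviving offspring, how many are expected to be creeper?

Cross: Cc × Cc
Punnett square offspring (before lethality): 1 CC, 2 Cc, 1 cc
The CC genotype is lethal (embryos die); surviving offspring: 2 Cc, 1 cc
creeper: 2 out of 3 → fraction 2/3
Expected count = 2/3 × 15 = 10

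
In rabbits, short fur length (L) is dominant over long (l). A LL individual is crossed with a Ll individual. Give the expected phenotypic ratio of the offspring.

Punnett square for LL × Ll:
Offspring genotypes: 2 LL, 2 Ll
short: 4, long: 0
Ratio: all short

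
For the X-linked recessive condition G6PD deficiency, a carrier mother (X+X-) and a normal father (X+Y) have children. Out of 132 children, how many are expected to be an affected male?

Cross: X+X- × X+Y
Offspring: 1 X+X+, 1 X+Y, 1 X+X-, 1 X-Y
Probability of an affected male: 1/4
Expected count = 1/4 × 132 = 33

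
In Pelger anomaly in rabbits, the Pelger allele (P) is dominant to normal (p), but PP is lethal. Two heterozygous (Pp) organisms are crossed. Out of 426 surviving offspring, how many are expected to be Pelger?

Cross: Pp × Pp
Punnett square offspring (before lethality): 1 PP, 2 Pp, 1 pp
The PP genotype is lethal (embryos die); surviving offspring: 2 Pp, 1 pp
Pelger: 2 out of 3 → fraction 2/3
Expected count = 2/3 × 426 = 284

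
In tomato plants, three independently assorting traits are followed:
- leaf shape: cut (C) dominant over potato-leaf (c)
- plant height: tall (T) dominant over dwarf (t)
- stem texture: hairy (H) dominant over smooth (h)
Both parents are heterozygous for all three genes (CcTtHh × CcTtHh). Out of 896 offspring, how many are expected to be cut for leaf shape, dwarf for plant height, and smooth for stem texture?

Trihybrid cross: CcTtHh × CcTtHh
Each trait segregates independently with a 3:1 phenotypic ratio, so each gene contributes 3/4 (dominant) or 1/4 (recessive).
Target: cut (leaf shape), dwarf (plant height), smooth (stem texture)
Probability = product of independent per-trait probabilities
= 3/4 × 1/4 × 1/4 = 3/64
Expected count = 3/64 × 896 = 42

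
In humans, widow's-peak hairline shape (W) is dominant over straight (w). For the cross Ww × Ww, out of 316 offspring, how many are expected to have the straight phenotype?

Punnett square for Ww × Ww:
Offspring genotypes: 1 WW, 2 Ww, 1 ww
Total offspring: 4
Count with target: 1
Probability: 1/4
Expected count = 1/4 × 316 = 79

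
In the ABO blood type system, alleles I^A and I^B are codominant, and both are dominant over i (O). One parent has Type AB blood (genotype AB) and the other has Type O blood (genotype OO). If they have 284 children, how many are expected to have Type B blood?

Cross: AB × OO
Possible offspring genotypes: 2 AO, 2 BO
Blood type counts: 2 Type A, 2 Type B
Probability of Type B: 2/4 = 1/2
Expected count = 1/2 × 284 = 142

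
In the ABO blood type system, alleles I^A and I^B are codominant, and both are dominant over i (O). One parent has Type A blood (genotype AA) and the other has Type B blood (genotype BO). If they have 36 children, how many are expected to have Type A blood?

Cross: AA × BO
Possible offspring genotypes: 2 AB, 2 AO
Blood type counts: 2 Type AB, 2 Type A
Probability of Type A: 2/4 = 1/2
Expected count = 1/2 × 36 = 18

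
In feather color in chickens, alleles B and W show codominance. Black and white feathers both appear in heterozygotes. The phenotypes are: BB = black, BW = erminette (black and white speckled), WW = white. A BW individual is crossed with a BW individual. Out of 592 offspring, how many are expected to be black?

Punnett square for BW × BW:
Offspring genotypes: 1 BB, 2 BW, 1 WW
Phenotype counts: 1 black, 2 erminette (black and white speckled), 1 white
black: 1 out of 4 → fraction 1/4
Expected count = 1/4 × 592 = 148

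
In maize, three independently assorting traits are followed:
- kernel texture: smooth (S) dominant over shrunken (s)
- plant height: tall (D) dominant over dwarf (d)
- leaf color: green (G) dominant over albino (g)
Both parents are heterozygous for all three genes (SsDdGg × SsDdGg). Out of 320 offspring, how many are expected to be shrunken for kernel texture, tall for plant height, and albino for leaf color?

Trihybrid cross: SsDdGg × SsDdGg
Each trait segregates independently with a 3:1 phenotypic ratio, so each gene contributes 3/4 (dominant) or 1/4 (recessive).
Target: shrunken (kernel texture), tall (plant height), albino (leaf color)
Probability = product of independent per-trait probabilities
= 1/4 × 3/4 × 1/4 = 3/64
Expected count = 3/64 × 320 = 15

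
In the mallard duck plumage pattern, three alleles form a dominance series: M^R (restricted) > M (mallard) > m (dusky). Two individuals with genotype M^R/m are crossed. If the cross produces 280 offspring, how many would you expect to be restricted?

Cross: M^R/m × M^R/m
Allele dominance: M^R > M > m
Offspring genotypes: 1 M^R/M^R, 2 M^R/m, 1 m/m
Phenotype counts: 3 restricted, 1 dusky
restricted: 3 out of 4 → fraction 3/4
Expected count = 3/4 × 280 = 210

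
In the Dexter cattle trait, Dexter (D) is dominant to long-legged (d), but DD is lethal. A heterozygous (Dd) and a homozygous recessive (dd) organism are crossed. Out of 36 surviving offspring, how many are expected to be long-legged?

Cross: Dd × dd
Punnett square offspring (before lethality): 2 Dd, 2 dd
No DD offspring are produced in this cross.
long-legged: 2 out of 4 → fraction 1/2
Expected count = 1/2 × 36 = 18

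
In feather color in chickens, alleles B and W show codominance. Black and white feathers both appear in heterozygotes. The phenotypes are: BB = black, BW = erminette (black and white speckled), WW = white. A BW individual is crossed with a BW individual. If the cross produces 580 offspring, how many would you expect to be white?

Punnett square for BW × BW:
Offspring genotypes: 1 BB, 2 BW, 1 WW
Phenotype counts: 1 black, 2 erminette (black and white speckled), 1 white
white: 1 out of 4 → fraction 1/4
Expected count = 1/4 × 580 = 145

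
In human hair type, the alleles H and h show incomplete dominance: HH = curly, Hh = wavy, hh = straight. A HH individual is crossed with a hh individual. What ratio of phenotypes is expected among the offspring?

Punnett square for HH × hh:
Offspring genotypes: 4 Hh
Phenotype counts: 4 wavy
Ratio: all wavy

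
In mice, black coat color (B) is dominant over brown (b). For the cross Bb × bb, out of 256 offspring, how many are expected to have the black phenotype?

Punnett square for Bb × bb:
Offspring genotypes: 2 Bb, 2 bb
Total offspring: 4
Count with target: 2
Probability: 2/4 = 1/2
Expected count = 1/2 × 256 = 128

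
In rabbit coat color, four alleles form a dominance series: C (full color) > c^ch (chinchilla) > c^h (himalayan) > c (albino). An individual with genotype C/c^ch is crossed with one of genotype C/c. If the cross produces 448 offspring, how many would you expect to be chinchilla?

Cross: C/c^ch × C/c
Allele dominance: C > c^ch > c^h > c
Offspring genotypes: 1 C/C, 1 C/c, 1 C/c^ch, 1 c^ch/c
Phenotype counts: 3 full color, 1 chinchilla
chinchilla: 1 out of 4 → fraction 1/4
Expected count = 1/4 × 448 = 112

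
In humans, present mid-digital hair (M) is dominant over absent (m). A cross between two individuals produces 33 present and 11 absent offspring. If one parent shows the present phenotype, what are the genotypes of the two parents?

Observed offspring: 33 present, 11 absent
The observed ratio simplifies to 3:1. Absent (mm) offspring appear, so each parent must contribute one m allele. The parent stated to show present carries M, so it is Mm. The other parent is then either Mm or mm: Mm × mm would give a 1:1 split, whereas Mm × Mm gives 3:1 — matching the data. So both parents are heterozygous (Mm × Mm).
Parent genotypes: Mm × Mm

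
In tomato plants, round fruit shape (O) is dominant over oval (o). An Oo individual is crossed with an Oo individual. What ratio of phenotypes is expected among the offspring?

Punnett square for Oo × Oo:
Offspring genotypes: 1 OO, 2 Oo, 1 oo
round: 3, oval: 1
Ratio: 3:1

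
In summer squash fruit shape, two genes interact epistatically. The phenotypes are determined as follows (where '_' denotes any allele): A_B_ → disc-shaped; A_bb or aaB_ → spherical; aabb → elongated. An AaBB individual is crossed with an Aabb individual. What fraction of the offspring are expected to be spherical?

Cross: AaBB × Aabb — consider each gene separately:
A gene: Aa × Aa → 1 AA, 2 Aa, 1 aa → 3 A_ : 1 aa (out of 4)
B gene: BB × bb → 4 Bb → 4 B_ (out of 4)
Genotype classes (out of 4 × 4 = 16): A_B_ = 3×4 = 12; aaB_ = 1×4 = 4
Apply the phenotype rules: A_B_ (12) → disc-shaped; aaB_ (4) → spherical
Phenotype counts (out of 16): 12 disc-shaped, 4 spherical
spherical: 4 out of 16
Probability: 4/16 = 1/4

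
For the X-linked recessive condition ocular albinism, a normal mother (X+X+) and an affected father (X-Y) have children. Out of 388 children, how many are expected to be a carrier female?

Cross: X+X+ × X-Y
Offspring: 2 X+X-, 2 X+Y
Probability of a carrier female: 2/4 = 1/2
Expected count = 1/2 × 388 = 194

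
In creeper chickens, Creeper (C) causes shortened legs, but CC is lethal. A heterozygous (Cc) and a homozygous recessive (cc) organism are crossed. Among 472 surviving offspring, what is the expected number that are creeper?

Cross: Cc × cc
Punnett square offspring (before lethality): 2 Cc, 2 cc
No CC offspring are produced in this cross.
creeper: 2 out of 4 → fraction 1/2
Expected count = 1/2 × 472 = 236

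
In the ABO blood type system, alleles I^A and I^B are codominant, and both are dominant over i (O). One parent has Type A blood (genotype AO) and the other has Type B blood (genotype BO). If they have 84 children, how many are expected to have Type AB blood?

Cross: AO × BO
Possible offspring genotypes: 1 AB, 1 AO, 1 BO, 1 OO
Blood type counts: 1 Type AB, 1 Type A, 1 Type B, 1 Type O
Probability of Type AB: 1/4
Expected count = 1/4 × 84 = 21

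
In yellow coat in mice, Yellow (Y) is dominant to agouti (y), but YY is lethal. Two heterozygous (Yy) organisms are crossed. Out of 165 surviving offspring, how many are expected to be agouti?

Cross: Yy × Yy
Punnett square offspring (before lethality): 1 YY, 2 Yy, 1 yy
The YY genotype is lethal (embryos die); surviving offspring: 2 Yy, 1 yy
agouti: 1 out of 3 → fraction 1/3
Expected count = 1/3 × 165 = 55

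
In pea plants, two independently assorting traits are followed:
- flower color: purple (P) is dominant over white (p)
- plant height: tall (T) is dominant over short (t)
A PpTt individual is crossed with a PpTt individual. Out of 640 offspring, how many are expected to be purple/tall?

Dihybrid cross PpTt × PpTt — consider each gene separately:
flower color: Pp × Pp → 1 PP, 2 Pp, 1 pp → 3 P_ : 1 pp (out of 4)
plant height: Tt × Tt → 1 TT, 2 Tt, 1 tt → 3 T_ : 1 tt (out of 4)
Combine (counts out of 4 × 4 = 16): purple/tall (P_T_) = 3×3 = 9; purple/short (P_tt) = 3×1 = 3; white/tall (ppT_) = 1×3 = 3; white/short (pptt) = 1×1 = 1
Phenotype counts (out of 16): 9 purple/tall, 3 purple/short, 3 white/tall, 1 white/short
purple/tall: 9 out of 16 → fraction 9/16
Expected count = 9/16 × 640 = 360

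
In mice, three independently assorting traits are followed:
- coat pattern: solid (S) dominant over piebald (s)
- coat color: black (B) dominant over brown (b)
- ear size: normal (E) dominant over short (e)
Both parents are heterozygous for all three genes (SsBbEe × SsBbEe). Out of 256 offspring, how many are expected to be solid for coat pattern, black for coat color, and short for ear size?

Trihybrid cross: SsBbEe × SsBbEe
Each trait segregates independently with a 3:1 phenotypic ratio, so each gene contributes 3/4 (dominant) or 1/4 (recessive).
Target: solid (coat pattern), black (coat color), short (ear size)
Probability = product of independent per-trait probabilities
= 3/4 × 3/4 × 1/4 = 9/64
Expected count = 9/64 × 256 = 36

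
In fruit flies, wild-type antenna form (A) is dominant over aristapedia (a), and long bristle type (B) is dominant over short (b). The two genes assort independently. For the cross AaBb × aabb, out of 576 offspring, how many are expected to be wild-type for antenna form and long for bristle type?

Dihybrid cross AaBb × aabb — consider each gene separately:
antenna form: Aa × aa → 2 Aa, 2 aa → 2 A_ : 2 aa (out of 4)
bristle type: Bb × bb → 2 Bb, 2 bb → 2 B_ : 2 bb (out of 4)
Looking for: wild-type (A_) and long (B_)
P(wild-type) = 2/4, P(long) = 2/4
P(both) = 2/4 × 2/4 = 4/16 = 1/4
Expected count = 1/4 × 576 = 144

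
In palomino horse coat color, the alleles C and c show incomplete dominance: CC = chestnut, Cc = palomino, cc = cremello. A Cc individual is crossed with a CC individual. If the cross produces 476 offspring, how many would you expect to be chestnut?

Punnett square for Cc × CC:
Offspring genotypes: 2 CC, 2 Cc
Phenotype counts: 2 chestnut, 2 palomino
chestnut: 2 out of 4 → fraction 1/2
Expected count = 1/2 × 476 = 238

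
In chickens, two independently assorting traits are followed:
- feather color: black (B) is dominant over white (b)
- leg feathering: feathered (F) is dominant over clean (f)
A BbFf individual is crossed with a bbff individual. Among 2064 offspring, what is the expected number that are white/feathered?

Dihybrid cross BbFf × bbff — consider each gene separately:
feather color: Bb × bb → 2 Bb, 2 bb → 2 B_ : 2 bb (out of 4)
leg feathering: Ff × ff → 2 Ff, 2 ff → 2 F_ : 2 ff (out of 4)
Combine (counts out of 4 × 4 = 16): black/feathered (B_F_) = 2×2 = 4; black/clean (B_ff) = 2×2 = 4; white/feathered (bbF_) = 2×2 = 4; white/clean (bbff) = 2×2 = 4
Phenotype counts (out of 16): 4 black/feathered, 4 black/clean, 4 white/feathered, 4 white/clean
white/feathered: 4 out of 16 → fraction 1/4
Expected count = 1/4 × 2064 = 516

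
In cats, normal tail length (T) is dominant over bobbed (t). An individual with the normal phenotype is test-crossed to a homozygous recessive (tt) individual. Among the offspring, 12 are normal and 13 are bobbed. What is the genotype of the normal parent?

Test cross: ? × tt
Offspring: 12 normal, 13 bobbed — approximately 1:1.
A 1:1 ratio in a test cross indicates the unknown parent is heterozygous (Tt).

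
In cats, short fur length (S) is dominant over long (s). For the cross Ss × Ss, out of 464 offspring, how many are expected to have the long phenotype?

Punnett square for Ss × Ss:
Offspring genotypes: 1 SS, 2 Ss, 1 ss
Total offspring: 4
Count with target: 1
Probability: 1/4
Expected count = 1/4 × 464 = 116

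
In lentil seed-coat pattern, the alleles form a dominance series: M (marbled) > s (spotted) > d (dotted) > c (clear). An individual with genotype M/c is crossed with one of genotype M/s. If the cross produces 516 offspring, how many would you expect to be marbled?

Cross: M/c × M/s
Allele dominance: M > s > d > c
Offspring genotypes: 1 M/M, 1 M/s, 1 M/c, 1 s/c
Phenotype counts: 3 marbled, 1 spotted
marbled: 3 out of 4 → fraction 3/4
Expected count = 3/4 × 516 = 387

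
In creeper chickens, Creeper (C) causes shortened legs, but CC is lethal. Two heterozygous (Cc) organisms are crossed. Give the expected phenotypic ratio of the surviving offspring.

Cross: Cc × Cc
Punnett square offspring (before lethality): 1 CC, 2 Cc, 1 cc
The CC genotype is lethal (embryos die); surviving offspring: 2 Cc, 1 cc
Ratio: 2 creeper : 1 normal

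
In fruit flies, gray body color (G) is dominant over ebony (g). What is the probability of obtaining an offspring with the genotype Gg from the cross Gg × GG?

Punnett square for Gg × GG:
Offspring genotypes: 2 GG, 2 Gg
Total offspring: 4
Count with target: 2
Probability: 2/4 = 1/2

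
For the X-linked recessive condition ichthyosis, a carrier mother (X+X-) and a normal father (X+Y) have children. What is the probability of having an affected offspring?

Cross: X+X- × X+Y
Offspring: 1 X+X+, 1 X+Y, 1 X+X-, 1 X-Y
Probability of an affected offspring: 1/4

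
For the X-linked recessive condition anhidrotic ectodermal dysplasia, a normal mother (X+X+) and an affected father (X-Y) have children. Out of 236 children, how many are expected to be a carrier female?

Cross: X+X+ × X-Y
Offspring: 2 X+X-, 2 X+Y
Probability of a carrier female: 2/4 = 1/2
Expected count = 1/2 × 236 = 118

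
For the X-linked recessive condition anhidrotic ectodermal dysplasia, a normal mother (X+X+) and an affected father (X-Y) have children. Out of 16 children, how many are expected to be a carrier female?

Cross: X+X+ × X-Y
Offspring: 2 X+X-, 2 X+Y
Probability of a carrier female: 2/4 = 1/2
Expected count = 1/2 × 16 = 8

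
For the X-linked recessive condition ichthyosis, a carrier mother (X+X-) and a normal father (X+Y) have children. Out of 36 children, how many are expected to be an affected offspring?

Cross: X+X- × X+Y
Offspring: 1 X+X+, 1 X+Y, 1 X+X-, 1 X-Y
Probability of an affected offspring: 1/4
Expected count = 1/4 × 36 = 9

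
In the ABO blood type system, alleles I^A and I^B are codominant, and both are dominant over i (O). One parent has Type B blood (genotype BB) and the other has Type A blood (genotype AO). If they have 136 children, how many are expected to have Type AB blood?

Cross: BB × AO
Possible offspring genotypes: 2 AB, 2 BO
Blood type counts: 2 Type AB, 2 Type B
Probability of Type AB: 2/4 = 1/2
Expected count = 1/2 × 136 = 68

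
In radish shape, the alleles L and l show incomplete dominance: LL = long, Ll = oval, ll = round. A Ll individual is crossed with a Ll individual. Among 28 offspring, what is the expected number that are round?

Punnett square for Ll × Ll:
Offspring genotypes: 1 LL, 2 Ll, 1 ll
Phenotype counts: 1 long, 2 oval, 1 round
round: 1 out of 4 → fraction 1/4
Expected count = 1/4 × 28 = 7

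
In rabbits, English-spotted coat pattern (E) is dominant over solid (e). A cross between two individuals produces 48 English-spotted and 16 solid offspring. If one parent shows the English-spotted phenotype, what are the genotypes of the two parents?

Observed offspring: 48 English-spotted, 16 solid
The observed ratio simplifies to 3:1. Solid (ee) offspring appear, so each parent must contribute one e allele. The parent stated to show English-spotted carries E, so it is Ee. The other parent is then either Ee or ee: Ee × ee would give a 1:1 split, whereas Ee × Ee gives 3:1 — matching the data. So both parents are heterozygous (Ee × Ee).
Parent genotypes: Ee × Ee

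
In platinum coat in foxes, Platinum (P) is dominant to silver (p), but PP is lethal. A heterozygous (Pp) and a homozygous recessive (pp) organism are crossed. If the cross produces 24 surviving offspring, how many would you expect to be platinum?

Cross: Pp × pp
Punnett square offspring (before lethality): 2 Pp, 2 pp
No PP offspring are produced in this cross.
platinum: 2 out of 4 → fraction 1/2
Expected count = 1/2 × 24 = 12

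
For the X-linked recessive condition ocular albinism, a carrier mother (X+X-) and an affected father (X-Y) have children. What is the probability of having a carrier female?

Cross: X+X- × X-Y
Offspring: 1 X+X-, 1 X+Y, 1 X-X-, 1 X-Y
Probability of a carrier female: 1/4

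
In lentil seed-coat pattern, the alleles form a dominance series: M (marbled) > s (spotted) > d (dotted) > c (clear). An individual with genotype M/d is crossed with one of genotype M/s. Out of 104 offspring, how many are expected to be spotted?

Cross: M/d × M/s
Allele dominance: M > s > d > c
Offspring genotypes: 1 M/M, 1 M/s, 1 M/d, 1 s/d
Phenotype counts: 3 marbled, 1 spotted
spotted: 1 out of 4 → fraction 1/4
Expected count = 1/4 × 104 = 26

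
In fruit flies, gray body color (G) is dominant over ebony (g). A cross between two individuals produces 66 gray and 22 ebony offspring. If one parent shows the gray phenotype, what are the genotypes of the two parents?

Observed offspring: 66 gray, 22 ebony
The observed ratio simplifies to 3:1. Ebony (gg) offspring appear, so each parent must contribute one g allele. The parent stated to show gray carries G, so it is Gg. The other parent is then either Gg or gg: Gg × gg would give a 1:1 split, whereas Gg × Gg gives 3:1 — matching the data. So both parents are heterozygous (Gg × Gg).
Parent genotypes: Gg × Gg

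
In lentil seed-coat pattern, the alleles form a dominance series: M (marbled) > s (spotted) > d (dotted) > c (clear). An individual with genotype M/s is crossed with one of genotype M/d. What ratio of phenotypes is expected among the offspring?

Cross: M/s × M/d
Allele dominance: M > s > d > c
Offspring genotypes: 1 M/M, 1 M/d, 1 M/s, 1 s/d
Phenotype counts: 3 marbled, 1 spotted
Ratio: 3 marbled : 1 spotted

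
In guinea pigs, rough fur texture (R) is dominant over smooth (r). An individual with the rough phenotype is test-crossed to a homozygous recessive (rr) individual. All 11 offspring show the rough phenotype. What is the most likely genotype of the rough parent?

Test cross: ? × rr
All offspring are rough.
If the unknown parent were heterozygous (Rr), about half of 11 offspring would be smooth; none are. The unknown parent is most likely homozygous dominant (RR).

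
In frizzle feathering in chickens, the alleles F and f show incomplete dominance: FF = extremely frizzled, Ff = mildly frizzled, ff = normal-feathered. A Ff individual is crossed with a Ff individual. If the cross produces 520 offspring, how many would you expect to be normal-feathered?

Punnett square for Ff × Ff:
Offspring genotypes: 1 FF, 2 Ff, 1 ff
Phenotype counts: 1 extremely frizzled, 2 mildly frizzled, 1 normal-feathered
normal-feathered: 1 out of 4 → fraction 1/4
Expected count = 1/4 × 520 = 130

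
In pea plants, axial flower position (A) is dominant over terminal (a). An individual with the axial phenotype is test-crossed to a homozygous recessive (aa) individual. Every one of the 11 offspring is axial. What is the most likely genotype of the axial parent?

Test cross: ? × aa
All offspring are axial.
If the unknown parent were heterozygous (Aa), about half of 11 offspring would be terminal; none are. The unknown parent is most likely homozygous dominant (AA).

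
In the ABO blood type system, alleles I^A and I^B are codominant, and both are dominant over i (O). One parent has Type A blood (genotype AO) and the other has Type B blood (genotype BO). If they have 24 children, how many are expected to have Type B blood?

Cross: AO × BO
Possible offspring genotypes: 1 AB, 1 AO, 1 BO, 1 OO
Blood type counts: 1 Type AB, 1 Type A, 1 Type B, 1 Type O
Probability of Type B: 1/4
Expected count = 1/4 × 24 = 6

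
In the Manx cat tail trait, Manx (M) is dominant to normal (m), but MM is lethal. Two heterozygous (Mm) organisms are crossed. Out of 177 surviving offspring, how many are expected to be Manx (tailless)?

Cross: Mm × Mm
Punnett square offspring (before lethality): 1 MM, 2 Mm, 1 mm
The MM genotype is lethal (embryos die); surviving offspring: 2 Mm, 1 mm
Manx (tailless): 2 out of 3 → fraction 2/3
Expected count = 2/3 × 177 = 118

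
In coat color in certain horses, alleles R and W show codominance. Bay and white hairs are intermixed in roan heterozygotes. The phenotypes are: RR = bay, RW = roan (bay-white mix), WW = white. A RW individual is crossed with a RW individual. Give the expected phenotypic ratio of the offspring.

Punnett square for RW × RW:
Offspring genotypes: 1 RR, 2 RW, 1 WW
Phenotype counts: 1 bay, 2 roan (bay-white mix), 1 white
Ratio: 1 bay : 2 roan (bay-white mix) : 1 white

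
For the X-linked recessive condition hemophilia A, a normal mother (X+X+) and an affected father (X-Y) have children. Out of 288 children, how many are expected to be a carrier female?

Cross: X+X+ × X-Y
Offspring: 2 X+X-, 2 X+Y
Probability of a carrier female: 2/4 = 1/2
Expected count = 1/2 × 288 = 144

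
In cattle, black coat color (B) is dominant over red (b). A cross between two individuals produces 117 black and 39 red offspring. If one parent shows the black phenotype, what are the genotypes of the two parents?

Observed offspring: 117 black, 39 red
The observed ratio simplifies to 3:1. Red (bb) offspring appear, so each parent must contribute one b allele. The parent stated to show black carries B, so it is Bb. The other parent is then either Bb or bb: Bb × bb would give a 1:1 split, whereas Bb × Bb gives 3:1 — matching the data. So both parents are heterozygous (Bb × Bb).
Parent genotypes: Bb × Bb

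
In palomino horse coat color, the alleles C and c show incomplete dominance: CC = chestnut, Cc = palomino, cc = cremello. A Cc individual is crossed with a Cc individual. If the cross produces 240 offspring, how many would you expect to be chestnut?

Punnett square for Cc × Cc:
Offspring genotypes: 1 CC, 2 Cc, 1 cc
Phenotype counts: 1 chestnut, 2 palomino, 1 cremello
chestnut: 1 out of 4 → fraction 1/4
Expected count = 1/4 × 240 = 60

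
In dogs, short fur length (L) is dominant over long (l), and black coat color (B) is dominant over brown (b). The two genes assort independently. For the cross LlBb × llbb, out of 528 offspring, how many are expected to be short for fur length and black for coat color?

Dihybrid cross LlBb × llbb — consider each gene separately:
fur length: Ll × ll → 2 Ll, 2 ll → 2 L_ : 2 ll (out of 4)
coat color: Bb × bb → 2 Bb, 2 bb → 2 B_ : 2 bb (out of 4)
Looking for: short (L_) and black (B_)
P(short) = 2/4, P(black) = 2/4
P(both) = 2/4 × 2/4 = 4/16 = 1/4
Expected count = 1/4 × 528 = 132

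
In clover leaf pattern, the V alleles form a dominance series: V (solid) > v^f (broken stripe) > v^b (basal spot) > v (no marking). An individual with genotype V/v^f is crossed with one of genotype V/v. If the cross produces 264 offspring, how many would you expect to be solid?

Cross: V/v^f × V/v
Allele dominance: V > v^f > v^b > v
Offspring genotypes: 1 V/V, 1 V/v, 1 V/v^f, 1 v^f/v
Phenotype counts: 3 solid, 1 broken stripe
solid: 3 out of 4 → fraction 3/4
Expected count = 3/4 × 264 = 198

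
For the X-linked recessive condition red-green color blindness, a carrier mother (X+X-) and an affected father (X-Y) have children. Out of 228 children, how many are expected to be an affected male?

Cross: X+X- × X-Y
Offspring: 1 X+X-, 1 X+Y, 1 X-X-, 1 X-Y
Probability of an affected male: 1/4
Expected count = 1/4 × 228 = 57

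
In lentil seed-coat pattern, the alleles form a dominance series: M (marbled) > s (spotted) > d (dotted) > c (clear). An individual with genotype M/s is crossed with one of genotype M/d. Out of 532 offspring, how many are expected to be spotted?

Cross: M/s × M/d
Allele dominance: M > s > d > c
Offspring genotypes: 1 M/M, 1 M/d, 1 M/s, 1 s/d
Phenotype counts: 3 marbled, 1 spotted
spotted: 1 out of 4 → fraction 1/4
Expected count = 1/4 × 532 = 133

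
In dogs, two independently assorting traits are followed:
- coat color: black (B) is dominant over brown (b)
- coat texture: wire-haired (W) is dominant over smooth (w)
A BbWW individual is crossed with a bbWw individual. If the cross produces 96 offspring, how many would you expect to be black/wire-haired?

Dihybrid cross BbWW × bbWw — consider each gene separately:
coat color: Bb × bb → 2 Bb, 2 bb → 2 B_ : 2 bb (out of 4)
coat texture: WW × Ww → 2 WW, 2 Ww → 4 W_ (out of 4)
Combine (counts out of 4 × 4 = 16): black/wire-haired (B_W_) = 2×4 = 8; brown/wire-haired (bbW_) = 2×4 = 8
Phenotype counts (out of 16): 8 black/wire-haired, 8 brown/wire-haired
black/wire-haired: 8 out of 16 → fraction 1/2
Expected count = 1/2 × 96 = 48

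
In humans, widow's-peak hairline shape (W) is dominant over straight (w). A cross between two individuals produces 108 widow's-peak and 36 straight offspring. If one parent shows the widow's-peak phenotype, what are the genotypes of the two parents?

Observed offspring: 108 widow's-peak, 36 straight
The observed ratio simplifies to 3:1. Straight (ww) offspring appear, so each parent must contribute one w allele. The parent stated to show widow's-peak carries W, so it is Ww. The other parent is then either Ww or ww: Ww × ww would give a 1:1 split, whereas Ww × Ww gives 3:1 — matching the data. So both parents are heterozygous (Ww × Ww).
Parent genotypes: Ww × Ww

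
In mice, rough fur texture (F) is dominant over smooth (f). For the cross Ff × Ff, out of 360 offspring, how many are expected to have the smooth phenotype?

Punnett square for Ff × Ff:
Offspring genotypes: 1 FF, 2 Ff, 1 ff
Total offspring: 4
Count with target: 1
Probability: 1/4
Expected count = 1/4 × 360 = 90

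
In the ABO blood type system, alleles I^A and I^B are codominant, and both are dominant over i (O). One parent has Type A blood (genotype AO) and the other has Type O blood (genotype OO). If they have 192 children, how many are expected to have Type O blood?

Cross: AO × OO
Possible offspring genotypes: 2 AO, 2 OO
Blood type counts: 2 Type A, 2 Type O
Probability of Type O: 2/4 = 1/2
Expected count = 1/2 × 192 = 96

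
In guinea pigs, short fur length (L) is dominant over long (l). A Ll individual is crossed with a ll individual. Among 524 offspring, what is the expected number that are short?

Punnett square for Ll × ll:
Offspring genotypes: 2 Ll, 2 ll
short: 2, long: 2
short: 2 out of 4 → fraction 1/2
Expected count = 1/2 × 524 = 262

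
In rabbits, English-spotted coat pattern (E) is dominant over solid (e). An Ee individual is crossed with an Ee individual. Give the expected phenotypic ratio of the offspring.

Punnett square for Ee × Ee:
Offspring genotypes: 1 EE, 2 Ee, 1 ee
English-spotted: 3, solid: 1
Ratio: 3:1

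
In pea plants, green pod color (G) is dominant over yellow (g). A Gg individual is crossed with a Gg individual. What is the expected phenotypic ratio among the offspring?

Punnett square for Gg × Gg:
Offspring genotypes: 1 GG, 2 Gg, 1 gg
green: 3, yellow: 1
Ratio: 3:1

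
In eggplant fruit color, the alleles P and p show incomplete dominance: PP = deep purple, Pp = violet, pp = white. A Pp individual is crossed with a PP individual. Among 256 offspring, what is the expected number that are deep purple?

Punnett square for Pp × PP:
Offspring genotypes: 2 PP, 2 Pp
Phenotype counts: 2 deep purple, 2 violet
deep purple: 2 out of 4 → fraction 1/2
Expected count = 1/2 × 256 = 128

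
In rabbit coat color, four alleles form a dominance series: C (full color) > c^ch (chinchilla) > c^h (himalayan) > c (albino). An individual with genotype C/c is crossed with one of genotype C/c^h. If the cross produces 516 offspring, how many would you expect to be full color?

Cross: C/c × C/c^h
Allele dominance: C > c^ch > c^h > c
Offspring genotypes: 1 C/C, 1 C/c^h, 1 C/c, 1 c^h/c
Phenotype counts: 3 full color, 1 himalayan
full color: 3 out of 4 → fraction 3/4
Expected count = 3/4 × 516 = 387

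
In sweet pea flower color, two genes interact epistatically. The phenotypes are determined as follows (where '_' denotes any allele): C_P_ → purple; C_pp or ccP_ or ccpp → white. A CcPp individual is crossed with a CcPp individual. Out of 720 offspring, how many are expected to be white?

Cross: CcPp × CcPp — consider each gene separately:
C gene: Cc × Cc → 1 CC, 2 Cc, 1 cc → 3 C_ : 1 cc (out of 4)
P gene: Pp × Pp → 1 PP, 2 Pp, 1 pp → 3 P_ : 1 pp (out of 4)
Genotype classes (out of 4 × 4 = 16): C_P_ = 3×3 = 9; C_pp = 3×1 = 3; ccP_ = 1×3 = 3; ccpp = 1×1 = 1
Apply the phenotype rules: C_P_ (9) → purple; C_pp (3) + ccP_ (3) + ccpp (1) → white
Phenotype counts (out of 16): 9 purple, 7 white
white: 7 out of 16 → fraction 7/16
Expected count = 7/16 × 720 = 315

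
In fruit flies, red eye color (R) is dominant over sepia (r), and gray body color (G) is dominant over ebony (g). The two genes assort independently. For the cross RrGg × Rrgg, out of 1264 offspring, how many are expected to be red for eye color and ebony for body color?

Dihybrid cross RrGg × Rrgg — consider each gene separately:
eye color: Rr × Rr → 1 RR, 2 Rr, 1 rr → 3 R_ : 1 rr (out of 4)
body color: Gg × gg → 2 Gg, 2 gg → 2 G_ : 2 gg (out of 4)
Looking for: red (R_) and ebony (gg)
P(red) = 3/4, P(ebony) = 2/4
P(both) = 3/4 × 2/4 = 6/16 = 3/8
Expected count = 3/8 × 1264 = 474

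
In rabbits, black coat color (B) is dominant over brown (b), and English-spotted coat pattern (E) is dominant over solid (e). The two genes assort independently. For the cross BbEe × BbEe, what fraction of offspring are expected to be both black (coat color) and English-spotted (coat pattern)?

Dihybrid cross BbEe × BbEe — consider each gene separately:
coat color: Bb × Bb → 1 BB, 2 Bb, 1 bb → 3 B_ : 1 bb (out of 4)
coat pattern: Ee × Ee → 1 EE, 2 Ee, 1 ee → 3 E_ : 1 ee (out of 4)
Looking for: black (B_) and English-spotted (E_)
P(black) = 3/4, P(English-spotted) = 3/4
P(both) = 3/4 × 3/4 = 9/16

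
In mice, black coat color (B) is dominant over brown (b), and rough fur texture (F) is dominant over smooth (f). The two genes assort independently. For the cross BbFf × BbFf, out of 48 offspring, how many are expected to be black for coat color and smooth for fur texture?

Dihybrid cross BbFf × BbFf — consider each gene separately:
coat color: Bb × Bb → 1 BB, 2 Bb, 1 bb → 3 B_ : 1 bb (out of 4)
fur texture: Ff × Ff → 1 FF, 2 Ff, 1 ff → 3 F_ : 1 ff (out of 4)
Looking for: black (B_) and smooth (ff)
P(black) = 3/4, P(smooth) = 1/4
P(both) = 3/4 × 1/4 = 3/16
Expected count = 3/16 × 48 = 9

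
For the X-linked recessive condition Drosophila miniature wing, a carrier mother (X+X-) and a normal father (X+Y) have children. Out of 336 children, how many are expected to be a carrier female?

Cross: X+X- × X+Y
Offspring: 1 X+X+, 1 X+Y, 1 X+X-, 1 X-Y
Probability of a carrier female: 1/4
Expected count = 1/4 × 336 = 84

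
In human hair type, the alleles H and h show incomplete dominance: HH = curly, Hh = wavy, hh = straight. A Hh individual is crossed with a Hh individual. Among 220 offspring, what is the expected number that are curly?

Punnett square for Hh × Hh:
Offspring genotypes: 1 HH, 2 Hh, 1 hh
Phenotype counts: 1 curly, 2 wavy, 1 straight
curly: 1 out of 4 → fraction 1/4
Expected count = 1/4 × 220 = 55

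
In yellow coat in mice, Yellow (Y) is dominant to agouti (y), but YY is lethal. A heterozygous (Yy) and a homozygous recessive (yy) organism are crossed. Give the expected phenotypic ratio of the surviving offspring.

Cross: Yy × yy
Punnett square offspring (before lethality): 2 Yy, 2 yy
No YY offspring are produced in this cross.
Ratio: 1 yellow : 1 agouti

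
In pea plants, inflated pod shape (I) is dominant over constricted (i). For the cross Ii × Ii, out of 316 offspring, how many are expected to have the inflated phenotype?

Punnett square for Ii × Ii:
Offspring genotypes: 1 II, 2 Ii, 1 ii
Total offspring: 4
Count with target: 3
Probability: 3/4
Expected count = 3/4 × 316 = 237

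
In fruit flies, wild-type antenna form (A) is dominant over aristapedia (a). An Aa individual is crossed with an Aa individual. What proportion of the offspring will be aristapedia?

Punnett square for Aa × Aa:
Offspring genotypes: 1 AA, 2 Aa, 1 aa
wild-type: 3, aristapedia: 1
aristapedia: 1 out of 4
Probability: 1/4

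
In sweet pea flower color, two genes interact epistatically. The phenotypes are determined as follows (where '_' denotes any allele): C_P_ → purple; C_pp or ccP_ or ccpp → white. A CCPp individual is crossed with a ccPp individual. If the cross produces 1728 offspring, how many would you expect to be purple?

Cross: CCPp × ccPp — consider each gene separately:
C gene: CC × cc → 4 Cc → 4 C_ (out of 4)
P gene: Pp × Pp → 1 PP, 2 Pp, 1 pp → 3 P_ : 1 pp (out of 4)
Genotype classes (out of 4 × 4 = 16): C_P_ = 4×3 = 12; C_pp = 4×1 = 4
Apply the phenotype rules: C_P_ (12) → purple; C_pp (4) → white
Phenotype counts (out of 16): 12 purple, 4 white
purple: 12 out of 16 → fraction 3/4
Expected count = 3/4 × 1728 = 1296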